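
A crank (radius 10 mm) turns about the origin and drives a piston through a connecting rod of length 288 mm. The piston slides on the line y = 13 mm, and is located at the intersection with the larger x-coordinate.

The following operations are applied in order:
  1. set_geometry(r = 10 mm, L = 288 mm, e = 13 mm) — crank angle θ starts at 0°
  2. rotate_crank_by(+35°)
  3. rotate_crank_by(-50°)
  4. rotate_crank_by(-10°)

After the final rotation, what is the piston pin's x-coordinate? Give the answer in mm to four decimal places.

set_geometry: r = 10 mm, L = 288 mm, e = 13 mm; θ ← 0°
rotate_crank_by(+35°): θ ← 0° +35° = 35°
rotate_crank_by(-50°): θ ← 35° -50° = -15°
rotate_crank_by(-10°): θ ← -15° -10° = -25°
crank pin P = (r cos θ, r sin θ) = (9.063078, -4.226183)
h = r sin θ − e = -4.226183 − 13 = -17.226183
x = r cos θ + √(L² − h²) = 9.063078 + √(82944.0 − 296.7414) = 9.063078 + 287.484362 = 296.547440

296.5474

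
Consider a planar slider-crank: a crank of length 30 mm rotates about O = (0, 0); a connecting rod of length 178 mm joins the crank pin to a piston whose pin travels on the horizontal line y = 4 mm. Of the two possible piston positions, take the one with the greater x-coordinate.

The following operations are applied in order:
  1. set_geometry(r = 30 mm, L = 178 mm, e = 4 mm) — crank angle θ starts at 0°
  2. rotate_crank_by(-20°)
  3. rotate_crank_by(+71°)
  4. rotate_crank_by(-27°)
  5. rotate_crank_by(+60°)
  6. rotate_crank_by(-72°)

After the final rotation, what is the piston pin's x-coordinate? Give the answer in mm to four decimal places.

set_geometry: r = 30 mm, L = 178 mm, e = 4 mm; θ ← 0°
rotate_crank_by(-20°): θ ← 0° -20° = -20°
rotate_crank_by(+71°): θ ← -20° +71° = 51°
rotate_crank_by(-27°): θ ← 51° -27° = 24°
rotate_crank_by(+60°): θ ← 24° +60° = 84°
rotate_crank_by(-72°): θ ← 84° -72° = 12°
crank pin P = (r cos θ, r sin θ) = (29.344428, 6.237351)
h = r sin θ − e = 6.237351 − 4 = 2.237351
x = r cos θ + √(L² − h²) = 29.344428 + √(31684.0 − 5.0057) = 29.344428 + 177.985938 = 207.330366

207.3304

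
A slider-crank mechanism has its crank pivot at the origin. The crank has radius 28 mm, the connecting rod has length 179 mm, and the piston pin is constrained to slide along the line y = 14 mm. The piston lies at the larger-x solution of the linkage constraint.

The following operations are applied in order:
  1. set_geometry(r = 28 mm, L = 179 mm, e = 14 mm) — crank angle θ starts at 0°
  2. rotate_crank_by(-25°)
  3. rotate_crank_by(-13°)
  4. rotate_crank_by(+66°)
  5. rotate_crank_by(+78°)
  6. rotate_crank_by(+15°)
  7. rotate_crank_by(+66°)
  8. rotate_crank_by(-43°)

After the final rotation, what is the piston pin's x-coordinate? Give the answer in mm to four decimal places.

set_geometry: r = 28 mm, L = 179 mm, e = 14 mm; θ ← 0°
rotate_crank_by(-25°): θ ← 0° -25° = -25°
rotate_crank_by(-13°): θ ← -25° -13° = -38°
rotate_crank_by(+66°): θ ← -38° +66° = 28°
rotate_crank_by(+78°): θ ← 28° +78° = 106°
rotate_crank_by(+15°): θ ← 106° +15° = 121°
rotate_crank_by(+66°): θ ← 121° +66° = 187°
rotate_crank_by(-43°): θ ← 187° -43° = 144°
crank pin P = (r cos θ, r sin θ) = (-22.652476, 16.457987)
h = r sin θ − e = 16.457987 − 14 = 2.457987
x = r cos θ + √(L² − h²) = -22.652476 + √(32041.0 − 6.0417) = -22.652476 + 178.983123 = 156.330647

156.3306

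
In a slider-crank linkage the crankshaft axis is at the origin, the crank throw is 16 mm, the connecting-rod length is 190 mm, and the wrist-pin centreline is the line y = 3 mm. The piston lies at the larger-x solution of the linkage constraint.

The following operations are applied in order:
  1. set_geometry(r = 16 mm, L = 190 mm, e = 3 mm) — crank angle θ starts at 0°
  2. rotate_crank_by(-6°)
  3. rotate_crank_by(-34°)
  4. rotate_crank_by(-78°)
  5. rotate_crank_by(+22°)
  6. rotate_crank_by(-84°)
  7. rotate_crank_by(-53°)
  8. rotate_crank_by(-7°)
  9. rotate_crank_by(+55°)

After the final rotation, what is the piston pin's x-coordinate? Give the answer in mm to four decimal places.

174.0541

set_geometry: r = 16 mm, L = 190 mm, e = 3 mm; θ ← 0°
rotate_crank_by(-6°): θ ← 0° -6° = -6°
rotate_crank_by(-34°): θ ← -6° -34° = -40°
rotate_crank_by(-78°): θ ← -40° -78° = -118°
rotate_crank_by(+22°): θ ← -118° +22° = -96°
rotate_crank_by(-84°): θ ← -96° -84° = -180°
rotate_crank_by(-53°): θ ← -180° -53° = -233°
rotate_crank_by(-7°): θ ← -233° -7° = -240°
rotate_crank_by(+55°): θ ← -240° +55° = -185°
crank pin P = (r cos θ, r sin θ) = (-15.939115, 1.394492)
h = r sin θ − e = 1.394492 − 3 = -1.605508
x = r cos θ + √(L² − h²) = -15.939115 + √(36100.0 − 2.5777) = -15.939115 + 189.993217 = 174.054101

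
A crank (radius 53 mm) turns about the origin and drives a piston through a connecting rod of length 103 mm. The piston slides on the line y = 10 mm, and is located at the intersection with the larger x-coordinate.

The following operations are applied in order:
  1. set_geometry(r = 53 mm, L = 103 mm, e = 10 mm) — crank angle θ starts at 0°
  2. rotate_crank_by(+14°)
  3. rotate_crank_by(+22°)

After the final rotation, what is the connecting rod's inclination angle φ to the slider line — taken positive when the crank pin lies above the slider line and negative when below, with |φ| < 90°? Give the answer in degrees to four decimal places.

11.8509

set_geometry: r = 53 mm, L = 103 mm, e = 10 mm; θ ← 0°
rotate_crank_by(+14°): θ ← 0° +14° = 14°
rotate_crank_by(+22°): θ ← 14° +22° = 36°
crank pin P = (r cos θ, r sin θ) = (42.877901, 31.152618)
h = r sin θ − e = 31.152618 − 10 = 21.152618
sin φ = h / L = 21.152618 / 103 = 0.20536523
φ = arcsin(0.20536523) = 11.850880°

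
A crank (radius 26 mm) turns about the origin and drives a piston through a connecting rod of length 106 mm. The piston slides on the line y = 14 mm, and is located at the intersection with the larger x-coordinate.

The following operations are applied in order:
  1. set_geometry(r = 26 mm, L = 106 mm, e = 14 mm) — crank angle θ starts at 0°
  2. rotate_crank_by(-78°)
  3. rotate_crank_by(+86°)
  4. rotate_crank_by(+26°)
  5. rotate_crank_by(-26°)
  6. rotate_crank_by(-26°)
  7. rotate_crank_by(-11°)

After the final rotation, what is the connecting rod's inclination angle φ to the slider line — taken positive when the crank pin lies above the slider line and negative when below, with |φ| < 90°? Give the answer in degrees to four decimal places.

set_geometry: r = 26 mm, L = 106 mm, e = 14 mm; θ ← 0°
rotate_crank_by(-78°): θ ← 0° -78° = -78°
rotate_crank_by(+86°): θ ← -78° +86° = 8°
rotate_crank_by(+26°): θ ← 8° +26° = 34°
rotate_crank_by(-26°): θ ← 34° -26° = 8°
rotate_crank_by(-26°): θ ← 8° -26° = -18°
rotate_crank_by(-11°): θ ← -18° -11° = -29°
crank pin P = (r cos θ, r sin θ) = (22.740112, -12.605050)
h = r sin θ − e = -12.605050 − 14 = -26.605050
sin φ = h / L = -26.605050 / 106 = -0.25099104
φ = arcsin(-0.25099104) = -14.536165°

-14.5362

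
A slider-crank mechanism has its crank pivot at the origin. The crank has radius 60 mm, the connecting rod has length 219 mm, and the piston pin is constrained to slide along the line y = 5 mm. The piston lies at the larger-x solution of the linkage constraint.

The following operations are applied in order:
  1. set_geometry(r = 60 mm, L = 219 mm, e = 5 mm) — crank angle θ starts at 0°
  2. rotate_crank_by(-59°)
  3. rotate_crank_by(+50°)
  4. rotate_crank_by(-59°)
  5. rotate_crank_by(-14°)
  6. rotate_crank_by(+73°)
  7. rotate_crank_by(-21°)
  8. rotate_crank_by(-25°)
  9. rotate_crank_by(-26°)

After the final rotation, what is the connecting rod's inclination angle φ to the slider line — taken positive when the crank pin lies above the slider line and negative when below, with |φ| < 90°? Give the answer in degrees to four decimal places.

set_geometry: r = 60 mm, L = 219 mm, e = 5 mm; θ ← 0°
rotate_crank_by(-59°): θ ← 0° -59° = -59°
rotate_crank_by(+50°): θ ← -59° +50° = -9°
rotate_crank_by(-59°): θ ← -9° -59° = -68°
rotate_crank_by(-14°): θ ← -68° -14° = -82°
rotate_crank_by(+73°): θ ← -82° +73° = -9°
rotate_crank_by(-21°): θ ← -9° -21° = -30°
rotate_crank_by(-25°): θ ← -30° -25° = -55°
rotate_crank_by(-26°): θ ← -55° -26° = -81°
crank pin P = (r cos θ, r sin θ) = (9.386068, -59.261300)
h = r sin θ − e = -59.261300 − 5 = -64.261300
sin φ = h / L = -64.261300 / 219 = -0.29343060
φ = arcsin(-0.29343060) = -17.063453°

-17.0635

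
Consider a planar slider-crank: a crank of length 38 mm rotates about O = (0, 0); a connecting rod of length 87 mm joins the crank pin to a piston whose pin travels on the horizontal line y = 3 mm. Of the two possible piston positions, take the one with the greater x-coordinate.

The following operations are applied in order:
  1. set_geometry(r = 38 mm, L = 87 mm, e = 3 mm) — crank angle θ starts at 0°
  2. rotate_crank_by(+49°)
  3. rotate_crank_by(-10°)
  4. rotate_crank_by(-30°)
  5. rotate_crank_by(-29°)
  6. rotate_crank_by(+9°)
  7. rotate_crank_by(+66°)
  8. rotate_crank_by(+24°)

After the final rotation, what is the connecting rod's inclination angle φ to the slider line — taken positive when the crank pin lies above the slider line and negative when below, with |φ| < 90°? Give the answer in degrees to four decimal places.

23.2207

set_geometry: r = 38 mm, L = 87 mm, e = 3 mm; θ ← 0°
rotate_crank_by(+49°): θ ← 0° +49° = 49°
rotate_crank_by(-10°): θ ← 49° -10° = 39°
rotate_crank_by(-30°): θ ← 39° -30° = 9°
rotate_crank_by(-29°): θ ← 9° -29° = -20°
rotate_crank_by(+9°): θ ← -20° +9° = -11°
rotate_crank_by(+66°): θ ← -11° +66° = 55°
rotate_crank_by(+24°): θ ← 55° +24° = 79°
crank pin P = (r cos θ, r sin θ) = (7.250742, 37.301833)
h = r sin θ − e = 37.301833 − 3 = 34.301833
sin φ = h / L = 34.301833 / 87 = 0.39427394
φ = arcsin(0.39427394) = 23.220699°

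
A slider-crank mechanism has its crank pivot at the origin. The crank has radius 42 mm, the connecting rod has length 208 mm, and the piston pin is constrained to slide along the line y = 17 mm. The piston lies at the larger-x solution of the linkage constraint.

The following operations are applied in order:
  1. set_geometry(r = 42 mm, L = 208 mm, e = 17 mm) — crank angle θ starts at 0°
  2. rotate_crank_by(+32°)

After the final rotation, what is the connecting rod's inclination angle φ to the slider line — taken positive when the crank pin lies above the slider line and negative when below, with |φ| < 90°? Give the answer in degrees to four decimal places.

1.4481

set_geometry: r = 42 mm, L = 208 mm, e = 17 mm; θ ← 0°
rotate_crank_by(+32°): θ ← 0° +32° = 32°
crank pin P = (r cos θ, r sin θ) = (35.618020, 22.256609)
h = r sin θ − e = 22.256609 − 17 = 5.256609
sin φ = h / L = 5.256609 / 208 = 0.02527216
φ = arcsin(0.02527216) = 1.448142°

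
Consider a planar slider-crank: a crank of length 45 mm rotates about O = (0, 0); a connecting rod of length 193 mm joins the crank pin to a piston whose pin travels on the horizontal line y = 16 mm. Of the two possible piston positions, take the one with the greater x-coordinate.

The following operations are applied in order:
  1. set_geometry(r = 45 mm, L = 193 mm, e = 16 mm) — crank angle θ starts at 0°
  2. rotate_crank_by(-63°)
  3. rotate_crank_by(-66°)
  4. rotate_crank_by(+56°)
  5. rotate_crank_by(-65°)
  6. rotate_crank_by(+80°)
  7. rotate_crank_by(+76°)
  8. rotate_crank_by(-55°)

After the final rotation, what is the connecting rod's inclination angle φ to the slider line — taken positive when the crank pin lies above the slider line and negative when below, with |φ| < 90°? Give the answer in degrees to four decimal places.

set_geometry: r = 45 mm, L = 193 mm, e = 16 mm; θ ← 0°
rotate_crank_by(-63°): θ ← 0° -63° = -63°
rotate_crank_by(-66°): θ ← -63° -66° = -129°
rotate_crank_by(+56°): θ ← -129° +56° = -73°
rotate_crank_by(-65°): θ ← -73° -65° = -138°
rotate_crank_by(+80°): θ ← -138° +80° = -58°
rotate_crank_by(+76°): θ ← -58° +76° = 18°
rotate_crank_by(-55°): θ ← 18° -55° = -37°
crank pin P = (r cos θ, r sin θ) = (35.938598, -27.081676)
h = r sin θ − e = -27.081676 − 16 = -43.081676
sin φ = h / L = -43.081676 / 193 = -0.22322112
φ = arcsin(-0.22322112) = -12.898296°

-12.8983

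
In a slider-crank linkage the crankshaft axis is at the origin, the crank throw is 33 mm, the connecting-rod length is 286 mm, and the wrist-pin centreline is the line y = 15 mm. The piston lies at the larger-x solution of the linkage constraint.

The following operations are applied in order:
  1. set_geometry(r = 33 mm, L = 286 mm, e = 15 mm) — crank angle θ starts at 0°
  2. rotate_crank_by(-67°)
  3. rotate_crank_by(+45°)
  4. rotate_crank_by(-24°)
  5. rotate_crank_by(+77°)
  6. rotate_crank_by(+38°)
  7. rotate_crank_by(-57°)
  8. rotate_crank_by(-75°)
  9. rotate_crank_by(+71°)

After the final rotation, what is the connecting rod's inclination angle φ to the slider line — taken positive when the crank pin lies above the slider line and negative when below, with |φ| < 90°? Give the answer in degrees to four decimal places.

-2.0854

set_geometry: r = 33 mm, L = 286 mm, e = 15 mm; θ ← 0°
rotate_crank_by(-67°): θ ← 0° -67° = -67°
rotate_crank_by(+45°): θ ← -67° +45° = -22°
rotate_crank_by(-24°): θ ← -22° -24° = -46°
rotate_crank_by(+77°): θ ← -46° +77° = 31°
rotate_crank_by(+38°): θ ← 31° +38° = 69°
rotate_crank_by(-57°): θ ← 69° -57° = 12°
rotate_crank_by(-75°): θ ← 12° -75° = -63°
rotate_crank_by(+71°): θ ← -63° +71° = 8°
crank pin P = (r cos θ, r sin θ) = (32.678846, 4.592712)
h = r sin θ − e = 4.592712 − 15 = -10.407288
sin φ = h / L = -10.407288 / 286 = -0.03638912
φ = arcsin(-0.03638912) = -2.085403°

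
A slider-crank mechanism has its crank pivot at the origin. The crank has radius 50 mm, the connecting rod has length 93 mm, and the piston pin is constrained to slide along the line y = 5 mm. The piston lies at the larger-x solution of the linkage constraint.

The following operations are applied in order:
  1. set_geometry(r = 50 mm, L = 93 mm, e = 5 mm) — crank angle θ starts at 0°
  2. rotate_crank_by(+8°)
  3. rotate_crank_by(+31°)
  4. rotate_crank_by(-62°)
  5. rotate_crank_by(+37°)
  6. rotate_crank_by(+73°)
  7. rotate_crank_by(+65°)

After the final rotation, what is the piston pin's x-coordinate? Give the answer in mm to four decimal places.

46.9994

set_geometry: r = 50 mm, L = 93 mm, e = 5 mm; θ ← 0°
rotate_crank_by(+8°): θ ← 0° +8° = 8°
rotate_crank_by(+31°): θ ← 8° +31° = 39°
rotate_crank_by(-62°): θ ← 39° -62° = -23°
rotate_crank_by(+37°): θ ← -23° +37° = 14°
rotate_crank_by(+73°): θ ← 14° +73° = 87°
rotate_crank_by(+65°): θ ← 87° +65° = 152°
crank pin P = (r cos θ, r sin θ) = (-44.147380, 23.473578)
h = r sin θ − e = 23.473578 − 5 = 18.473578
x = r cos θ + √(L² − h²) = -44.147380 + √(8649.0 − 341.2731) = -44.147380 + 91.146733 = 46.999353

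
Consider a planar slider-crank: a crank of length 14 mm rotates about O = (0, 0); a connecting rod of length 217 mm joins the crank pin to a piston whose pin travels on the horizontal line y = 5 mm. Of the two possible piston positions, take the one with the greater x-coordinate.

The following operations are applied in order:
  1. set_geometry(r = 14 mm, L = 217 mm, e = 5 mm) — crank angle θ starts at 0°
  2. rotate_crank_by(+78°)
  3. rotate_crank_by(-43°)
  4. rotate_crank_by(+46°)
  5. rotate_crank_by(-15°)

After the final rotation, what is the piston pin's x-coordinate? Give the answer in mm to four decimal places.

222.5545

set_geometry: r = 14 mm, L = 217 mm, e = 5 mm; θ ← 0°
rotate_crank_by(+78°): θ ← 0° +78° = 78°
rotate_crank_by(-43°): θ ← 78° -43° = 35°
rotate_crank_by(+46°): θ ← 35° +46° = 81°
rotate_crank_by(-15°): θ ← 81° -15° = 66°
crank pin P = (r cos θ, r sin θ) = (5.694313, 12.789636)
h = r sin θ − e = 12.789636 − 5 = 7.789636
x = r cos θ + √(L² − h²) = 5.694313 + √(47089.0 − 60.6784) = 5.694313 + 216.860143 = 222.554456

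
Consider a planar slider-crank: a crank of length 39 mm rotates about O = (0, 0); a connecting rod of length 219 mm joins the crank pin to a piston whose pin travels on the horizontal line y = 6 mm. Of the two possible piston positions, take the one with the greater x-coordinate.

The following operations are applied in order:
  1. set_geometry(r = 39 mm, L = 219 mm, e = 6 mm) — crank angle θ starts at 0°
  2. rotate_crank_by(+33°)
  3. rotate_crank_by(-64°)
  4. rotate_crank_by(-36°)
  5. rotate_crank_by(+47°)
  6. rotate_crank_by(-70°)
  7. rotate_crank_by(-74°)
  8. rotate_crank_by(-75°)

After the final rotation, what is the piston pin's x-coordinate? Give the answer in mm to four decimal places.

set_geometry: r = 39 mm, L = 219 mm, e = 6 mm; θ ← 0°
rotate_crank_by(+33°): θ ← 0° +33° = 33°
rotate_crank_by(-64°): θ ← 33° -64° = -31°
rotate_crank_by(-36°): θ ← -31° -36° = -67°
rotate_crank_by(+47°): θ ← -67° +47° = -20°
rotate_crank_by(-70°): θ ← -20° -70° = -90°
rotate_crank_by(-74°): θ ← -90° -74° = -164°
rotate_crank_by(-75°): θ ← -164° -75° = -239°
crank pin P = (r cos θ, r sin θ) = (-20.086485, 33.429525)
h = r sin θ − e = 33.429525 − 6 = 27.429525
x = r cos θ + √(L² − h²) = -20.086485 + √(47961.0 − 752.3788) = -20.086485 + 217.275450 = 197.188965

197.1890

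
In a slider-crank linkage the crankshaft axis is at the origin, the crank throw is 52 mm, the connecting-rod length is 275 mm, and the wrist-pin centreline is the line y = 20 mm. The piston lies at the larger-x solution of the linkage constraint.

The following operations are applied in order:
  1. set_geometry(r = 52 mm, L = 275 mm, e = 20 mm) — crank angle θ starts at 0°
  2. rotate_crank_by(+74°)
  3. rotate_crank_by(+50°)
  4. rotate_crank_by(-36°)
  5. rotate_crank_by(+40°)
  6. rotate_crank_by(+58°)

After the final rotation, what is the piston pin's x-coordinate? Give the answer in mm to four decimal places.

set_geometry: r = 52 mm, L = 275 mm, e = 20 mm; θ ← 0°
rotate_crank_by(+74°): θ ← 0° +74° = 74°
rotate_crank_by(+50°): θ ← 74° +50° = 124°
rotate_crank_by(-36°): θ ← 124° -36° = 88°
rotate_crank_by(+40°): θ ← 88° +40° = 128°
rotate_crank_by(+58°): θ ← 128° +58° = 186°
crank pin P = (r cos θ, r sin θ) = (-51.715139, -5.435480)
h = r sin θ − e = -5.435480 − 20 = -25.435480
x = r cos θ + √(L² − h²) = -51.715139 + √(75625.0 − 646.9636) = -51.715139 + 273.821176 = 222.106037

222.1060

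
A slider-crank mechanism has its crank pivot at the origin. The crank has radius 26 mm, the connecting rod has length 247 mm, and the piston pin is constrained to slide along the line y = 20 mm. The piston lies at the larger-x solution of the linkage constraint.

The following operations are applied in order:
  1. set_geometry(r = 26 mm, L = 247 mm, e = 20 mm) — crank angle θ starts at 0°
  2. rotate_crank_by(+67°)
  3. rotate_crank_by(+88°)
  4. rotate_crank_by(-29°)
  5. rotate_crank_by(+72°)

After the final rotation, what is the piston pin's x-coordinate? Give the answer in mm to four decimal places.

set_geometry: r = 26 mm, L = 247 mm, e = 20 mm; θ ← 0°
rotate_crank_by(+67°): θ ← 0° +67° = 67°
rotate_crank_by(+88°): θ ← 67° +88° = 155°
rotate_crank_by(-29°): θ ← 155° -29° = 126°
rotate_crank_by(+72°): θ ← 126° +72° = 198°
crank pin P = (r cos θ, r sin θ) = (-24.727469, -8.034442)
h = r sin θ − e = -8.034442 − 20 = -28.034442
x = r cos θ + √(L² − h²) = -24.727469 + √(61009.0 − 785.9299) = -24.727469 + 245.403892 = 220.676422

220.6764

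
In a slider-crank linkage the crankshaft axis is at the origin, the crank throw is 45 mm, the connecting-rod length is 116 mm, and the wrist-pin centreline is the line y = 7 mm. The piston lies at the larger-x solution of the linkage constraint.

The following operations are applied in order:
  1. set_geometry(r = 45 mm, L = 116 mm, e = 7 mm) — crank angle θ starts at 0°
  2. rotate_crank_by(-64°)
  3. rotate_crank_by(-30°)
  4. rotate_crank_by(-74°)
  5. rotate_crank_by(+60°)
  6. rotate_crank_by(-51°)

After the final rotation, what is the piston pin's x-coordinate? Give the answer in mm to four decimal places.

71.6602

set_geometry: r = 45 mm, L = 116 mm, e = 7 mm; θ ← 0°
rotate_crank_by(-64°): θ ← 0° -64° = -64°
rotate_crank_by(-30°): θ ← -64° -30° = -94°
rotate_crank_by(-74°): θ ← -94° -74° = -168°
rotate_crank_by(+60°): θ ← -168° +60° = -108°
rotate_crank_by(-51°): θ ← -108° -51° = -159°
crank pin P = (r cos θ, r sin θ) = (-42.011119, -16.126558)
h = r sin θ − e = -16.126558 − 7 = -23.126558
x = r cos θ + √(L² − h²) = -42.011119 + √(13456.0 − 534.8377) = -42.011119 + 113.671291 = 71.660171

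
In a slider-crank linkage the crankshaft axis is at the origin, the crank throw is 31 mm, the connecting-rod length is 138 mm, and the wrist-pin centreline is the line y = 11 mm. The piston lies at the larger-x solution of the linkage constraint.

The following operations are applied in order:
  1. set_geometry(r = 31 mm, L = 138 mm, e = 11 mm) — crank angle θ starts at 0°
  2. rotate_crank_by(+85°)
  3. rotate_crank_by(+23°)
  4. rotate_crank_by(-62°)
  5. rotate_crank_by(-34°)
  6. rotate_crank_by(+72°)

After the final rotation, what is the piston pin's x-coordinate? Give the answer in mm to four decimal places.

139.8082

set_geometry: r = 31 mm, L = 138 mm, e = 11 mm; θ ← 0°
rotate_crank_by(+85°): θ ← 0° +85° = 85°
rotate_crank_by(+23°): θ ← 85° +23° = 108°
rotate_crank_by(-62°): θ ← 108° -62° = 46°
rotate_crank_by(-34°): θ ← 46° -34° = 12°
rotate_crank_by(+72°): θ ← 12° +72° = 84°
crank pin P = (r cos θ, r sin θ) = (3.240382, 30.830179)
h = r sin θ − e = 30.830179 − 11 = 19.830179
x = r cos θ + √(L² − h²) = 3.240382 + √(19044.0 − 393.2360) = 3.240382 + 136.567800 = 139.808182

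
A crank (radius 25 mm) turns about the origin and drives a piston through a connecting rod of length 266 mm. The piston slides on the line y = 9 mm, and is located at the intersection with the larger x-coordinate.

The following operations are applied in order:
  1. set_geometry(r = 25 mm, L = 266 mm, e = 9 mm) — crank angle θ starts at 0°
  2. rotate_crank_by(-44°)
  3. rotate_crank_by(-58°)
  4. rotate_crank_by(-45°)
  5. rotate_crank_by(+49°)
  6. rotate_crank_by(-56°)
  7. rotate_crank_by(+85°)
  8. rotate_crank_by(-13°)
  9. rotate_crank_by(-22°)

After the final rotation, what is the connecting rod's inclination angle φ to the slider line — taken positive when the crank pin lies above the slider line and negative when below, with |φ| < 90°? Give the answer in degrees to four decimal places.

-7.1824

set_geometry: r = 25 mm, L = 266 mm, e = 9 mm; θ ← 0°
rotate_crank_by(-44°): θ ← 0° -44° = -44°
rotate_crank_by(-58°): θ ← -44° -58° = -102°
rotate_crank_by(-45°): θ ← -102° -45° = -147°
rotate_crank_by(+49°): θ ← -147° +49° = -98°
rotate_crank_by(-56°): θ ← -98° -56° = -154°
rotate_crank_by(+85°): θ ← -154° +85° = -69°
rotate_crank_by(-13°): θ ← -69° -13° = -82°
rotate_crank_by(-22°): θ ← -82° -22° = -104°
crank pin P = (r cos θ, r sin θ) = (-6.048047, -24.257393)
h = r sin θ − e = -24.257393 − 9 = -33.257393
sin φ = h / L = -33.257393 / 266 = -0.12502779
φ = arcsin(-0.12502779) = -7.182361°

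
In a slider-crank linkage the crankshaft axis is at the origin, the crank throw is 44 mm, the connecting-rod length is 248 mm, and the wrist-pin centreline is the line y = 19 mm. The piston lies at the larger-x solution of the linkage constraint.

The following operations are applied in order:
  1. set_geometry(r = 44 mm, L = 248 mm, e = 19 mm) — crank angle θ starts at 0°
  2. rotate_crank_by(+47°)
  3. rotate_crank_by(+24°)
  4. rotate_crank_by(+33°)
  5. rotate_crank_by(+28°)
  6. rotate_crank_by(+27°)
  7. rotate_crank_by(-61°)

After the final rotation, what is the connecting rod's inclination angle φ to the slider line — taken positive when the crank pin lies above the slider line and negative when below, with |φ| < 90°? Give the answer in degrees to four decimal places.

set_geometry: r = 44 mm, L = 248 mm, e = 19 mm; θ ← 0°
rotate_crank_by(+47°): θ ← 0° +47° = 47°
rotate_crank_by(+24°): θ ← 47° +24° = 71°
rotate_crank_by(+33°): θ ← 71° +33° = 104°
rotate_crank_by(+28°): θ ← 104° +28° = 132°
rotate_crank_by(+27°): θ ← 132° +27° = 159°
rotate_crank_by(-61°): θ ← 159° -61° = 98°
crank pin P = (r cos θ, r sin θ) = (-6.123616, 43.571795)
h = r sin θ − e = 43.571795 − 19 = 24.571795
sin φ = h / L = 24.571795 / 248 = 0.09907982
φ = arcsin(0.09907982) = 5.686185°

5.6862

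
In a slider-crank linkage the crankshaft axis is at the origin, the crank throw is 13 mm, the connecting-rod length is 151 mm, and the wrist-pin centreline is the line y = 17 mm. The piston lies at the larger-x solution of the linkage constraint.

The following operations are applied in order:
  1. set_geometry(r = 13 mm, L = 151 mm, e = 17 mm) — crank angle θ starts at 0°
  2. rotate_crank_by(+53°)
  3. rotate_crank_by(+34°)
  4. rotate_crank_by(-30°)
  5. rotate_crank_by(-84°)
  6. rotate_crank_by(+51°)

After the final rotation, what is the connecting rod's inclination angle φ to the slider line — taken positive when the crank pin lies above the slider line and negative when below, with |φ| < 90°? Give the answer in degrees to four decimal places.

-4.4487

set_geometry: r = 13 mm, L = 151 mm, e = 17 mm; θ ← 0°
rotate_crank_by(+53°): θ ← 0° +53° = 53°
rotate_crank_by(+34°): θ ← 53° +34° = 87°
rotate_crank_by(-30°): θ ← 87° -30° = 57°
rotate_crank_by(-84°): θ ← 57° -84° = -27°
rotate_crank_by(+51°): θ ← -27° +51° = 24°
crank pin P = (r cos θ, r sin θ) = (11.876091, 5.287576)
h = r sin θ − e = 5.287576 − 17 = -11.712424
sin φ = h / L = -11.712424 / 151 = -0.07756572
φ = arcsin(-0.07756572) = -4.448657°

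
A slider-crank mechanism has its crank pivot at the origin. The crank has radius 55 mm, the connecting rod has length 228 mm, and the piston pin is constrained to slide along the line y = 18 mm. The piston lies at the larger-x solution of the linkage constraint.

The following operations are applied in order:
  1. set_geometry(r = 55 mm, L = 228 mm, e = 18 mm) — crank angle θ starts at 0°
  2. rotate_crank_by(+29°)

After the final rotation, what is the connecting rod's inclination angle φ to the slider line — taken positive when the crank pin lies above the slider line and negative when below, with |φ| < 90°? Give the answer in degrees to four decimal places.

set_geometry: r = 55 mm, L = 228 mm, e = 18 mm; θ ← 0°
rotate_crank_by(+29°): θ ← 0° +29° = 29°
crank pin P = (r cos θ, r sin θ) = (48.104084, 26.664529)
h = r sin θ − e = 26.664529 − 18 = 8.664529
sin φ = h / L = 8.664529 / 228 = 0.03800232
φ = arcsin(0.03800232) = 2.177897°

2.1779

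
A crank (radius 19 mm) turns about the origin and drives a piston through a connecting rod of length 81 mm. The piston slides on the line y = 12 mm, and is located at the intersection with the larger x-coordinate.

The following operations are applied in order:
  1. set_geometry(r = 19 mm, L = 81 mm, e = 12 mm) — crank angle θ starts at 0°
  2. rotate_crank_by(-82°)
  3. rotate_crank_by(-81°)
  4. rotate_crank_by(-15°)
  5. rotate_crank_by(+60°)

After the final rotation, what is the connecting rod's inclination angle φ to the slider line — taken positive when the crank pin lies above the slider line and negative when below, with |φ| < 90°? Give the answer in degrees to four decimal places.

-20.8093

set_geometry: r = 19 mm, L = 81 mm, e = 12 mm; θ ← 0°
rotate_crank_by(-82°): θ ← 0° -82° = -82°
rotate_crank_by(-81°): θ ← -82° -81° = -163°
rotate_crank_by(-15°): θ ← -163° -15° = -178°
rotate_crank_by(+60°): θ ← -178° +60° = -118°
crank pin P = (r cos θ, r sin θ) = (-8.919960, -16.776004)
h = r sin θ − e = -16.776004 − 12 = -28.776004
sin φ = h / L = -28.776004 / 81 = -0.35525931
φ = arcsin(-0.35525931) = -20.809338°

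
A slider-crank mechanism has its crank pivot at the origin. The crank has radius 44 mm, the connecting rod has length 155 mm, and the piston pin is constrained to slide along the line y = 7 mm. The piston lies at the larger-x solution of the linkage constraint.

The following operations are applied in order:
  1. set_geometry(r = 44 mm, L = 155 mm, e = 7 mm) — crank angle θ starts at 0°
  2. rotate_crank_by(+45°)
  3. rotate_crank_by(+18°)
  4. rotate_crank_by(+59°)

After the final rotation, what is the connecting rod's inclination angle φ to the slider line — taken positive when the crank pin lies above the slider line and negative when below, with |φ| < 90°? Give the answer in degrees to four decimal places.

11.2783

set_geometry: r = 44 mm, L = 155 mm, e = 7 mm; θ ← 0°
rotate_crank_by(+45°): θ ← 0° +45° = 45°
rotate_crank_by(+18°): θ ← 45° +18° = 63°
rotate_crank_by(+59°): θ ← 63° +59° = 122°
crank pin P = (r cos θ, r sin θ) = (-23.316448, 37.314116)
h = r sin θ − e = 37.314116 − 7 = 30.314116
sin φ = h / L = 30.314116 / 155 = 0.19557494
φ = arcsin(0.19557494) = 11.278312°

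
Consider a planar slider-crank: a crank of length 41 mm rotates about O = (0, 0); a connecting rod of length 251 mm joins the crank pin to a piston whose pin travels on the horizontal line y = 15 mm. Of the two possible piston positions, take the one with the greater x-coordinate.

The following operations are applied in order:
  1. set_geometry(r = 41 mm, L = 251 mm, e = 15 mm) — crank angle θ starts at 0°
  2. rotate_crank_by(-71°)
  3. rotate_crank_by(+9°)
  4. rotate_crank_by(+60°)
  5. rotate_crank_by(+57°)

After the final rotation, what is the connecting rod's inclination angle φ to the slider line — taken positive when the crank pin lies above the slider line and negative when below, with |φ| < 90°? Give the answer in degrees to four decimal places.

set_geometry: r = 41 mm, L = 251 mm, e = 15 mm; θ ← 0°
rotate_crank_by(-71°): θ ← 0° -71° = -71°
rotate_crank_by(+9°): θ ← -71° +9° = -62°
rotate_crank_by(+60°): θ ← -62° +60° = -2°
rotate_crank_by(+57°): θ ← -2° +57° = 55°
crank pin P = (r cos θ, r sin θ) = (23.516634, 33.585234)
h = r sin θ − e = 33.585234 − 15 = 18.585234
sin φ = h / L = 18.585234 / 251 = 0.07404476
φ = arcsin(0.07404476) = 4.246338°

4.2463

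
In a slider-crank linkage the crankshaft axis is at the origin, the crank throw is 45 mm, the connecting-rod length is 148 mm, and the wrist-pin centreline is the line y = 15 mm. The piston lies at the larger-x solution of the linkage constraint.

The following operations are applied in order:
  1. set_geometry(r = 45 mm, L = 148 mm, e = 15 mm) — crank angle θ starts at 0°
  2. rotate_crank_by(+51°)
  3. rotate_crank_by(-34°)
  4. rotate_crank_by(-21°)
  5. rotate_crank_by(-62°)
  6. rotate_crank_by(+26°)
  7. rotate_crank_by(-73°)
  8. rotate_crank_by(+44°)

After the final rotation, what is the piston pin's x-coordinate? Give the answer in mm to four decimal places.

set_geometry: r = 45 mm, L = 148 mm, e = 15 mm; θ ← 0°
rotate_crank_by(+51°): θ ← 0° +51° = 51°
rotate_crank_by(-34°): θ ← 51° -34° = 17°
rotate_crank_by(-21°): θ ← 17° -21° = -4°
rotate_crank_by(-62°): θ ← -4° -62° = -66°
rotate_crank_by(+26°): θ ← -66° +26° = -40°
rotate_crank_by(-73°): θ ← -40° -73° = -113°
rotate_crank_by(+44°): θ ← -113° +44° = -69°
crank pin P = (r cos θ, r sin θ) = (16.126558, -42.011119)
h = r sin θ − e = -42.011119 − 15 = -57.011119
x = r cos θ + √(L² − h²) = 16.126558 + √(21904.0 − 3250.2677) = 16.126558 + 136.578667 = 152.705225

152.7052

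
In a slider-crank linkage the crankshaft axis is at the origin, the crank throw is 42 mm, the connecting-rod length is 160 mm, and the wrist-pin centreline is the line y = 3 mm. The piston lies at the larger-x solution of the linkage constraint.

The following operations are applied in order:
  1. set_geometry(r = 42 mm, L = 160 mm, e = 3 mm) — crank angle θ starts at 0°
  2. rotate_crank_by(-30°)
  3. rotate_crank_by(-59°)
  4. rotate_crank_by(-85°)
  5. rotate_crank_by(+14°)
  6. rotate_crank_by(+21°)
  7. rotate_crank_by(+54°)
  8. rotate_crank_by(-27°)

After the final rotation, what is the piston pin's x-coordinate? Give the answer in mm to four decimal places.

set_geometry: r = 42 mm, L = 160 mm, e = 3 mm; θ ← 0°
rotate_crank_by(-30°): θ ← 0° -30° = -30°
rotate_crank_by(-59°): θ ← -30° -59° = -89°
rotate_crank_by(-85°): θ ← -89° -85° = -174°
rotate_crank_by(+14°): θ ← -174° +14° = -160°
rotate_crank_by(+21°): θ ← -160° +21° = -139°
rotate_crank_by(+54°): θ ← -139° +54° = -85°
rotate_crank_by(-27°): θ ← -85° -27° = -112°
crank pin P = (r cos θ, r sin θ) = (-15.733477, -38.941722)
h = r sin θ − e = -38.941722 − 3 = -41.941722
x = r cos θ + √(L² − h²) = -15.733477 + √(25600.0 − 1759.1080) = -15.733477 + 154.404961 = 138.671484

138.6715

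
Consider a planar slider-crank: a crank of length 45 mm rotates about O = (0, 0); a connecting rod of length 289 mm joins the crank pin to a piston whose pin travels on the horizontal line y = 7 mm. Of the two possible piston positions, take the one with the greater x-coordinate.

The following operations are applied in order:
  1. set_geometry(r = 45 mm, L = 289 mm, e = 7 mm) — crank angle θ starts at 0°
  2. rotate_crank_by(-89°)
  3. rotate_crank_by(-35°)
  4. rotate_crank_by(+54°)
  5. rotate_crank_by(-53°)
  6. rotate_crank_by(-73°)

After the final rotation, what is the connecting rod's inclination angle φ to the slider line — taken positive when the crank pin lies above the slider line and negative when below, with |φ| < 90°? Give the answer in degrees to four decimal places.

set_geometry: r = 45 mm, L = 289 mm, e = 7 mm; θ ← 0°
rotate_crank_by(-89°): θ ← 0° -89° = -89°
rotate_crank_by(-35°): θ ← -89° -35° = -124°
rotate_crank_by(+54°): θ ← -124° +54° = -70°
rotate_crank_by(-53°): θ ← -70° -53° = -123°
rotate_crank_by(-73°): θ ← -123° -73° = -196°
crank pin P = (r cos θ, r sin θ) = (-43.256776, 12.403681)
h = r sin θ − e = 12.403681 − 7 = 5.403681
sin φ = h / L = 5.403681 / 289 = 0.01869786
φ = arcsin(0.01869786) = 1.071371°

1.0714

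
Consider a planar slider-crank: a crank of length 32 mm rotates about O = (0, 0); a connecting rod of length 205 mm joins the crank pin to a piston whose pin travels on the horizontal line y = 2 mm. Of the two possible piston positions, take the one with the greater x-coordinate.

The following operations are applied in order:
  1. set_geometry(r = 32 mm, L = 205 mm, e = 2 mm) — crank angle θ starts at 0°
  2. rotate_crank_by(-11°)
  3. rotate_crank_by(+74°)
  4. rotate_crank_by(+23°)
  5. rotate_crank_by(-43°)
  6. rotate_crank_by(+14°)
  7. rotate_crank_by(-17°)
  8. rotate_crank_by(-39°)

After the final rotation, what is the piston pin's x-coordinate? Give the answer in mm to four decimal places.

236.9901

set_geometry: r = 32 mm, L = 205 mm, e = 2 mm; θ ← 0°
rotate_crank_by(-11°): θ ← 0° -11° = -11°
rotate_crank_by(+74°): θ ← -11° +74° = 63°
rotate_crank_by(+23°): θ ← 63° +23° = 86°
rotate_crank_by(-43°): θ ← 86° -43° = 43°
rotate_crank_by(+14°): θ ← 43° +14° = 57°
rotate_crank_by(-17°): θ ← 57° -17° = 40°
rotate_crank_by(-39°): θ ← 40° -39° = 1°
crank pin P = (r cos θ, r sin θ) = (31.995126, 0.558477)
h = r sin θ − e = 0.558477 − 2 = -1.441523
x = r cos θ + √(L² − h²) = 31.995126 + √(42025.0 − 2.0780) = 31.995126 + 204.994932 = 236.990058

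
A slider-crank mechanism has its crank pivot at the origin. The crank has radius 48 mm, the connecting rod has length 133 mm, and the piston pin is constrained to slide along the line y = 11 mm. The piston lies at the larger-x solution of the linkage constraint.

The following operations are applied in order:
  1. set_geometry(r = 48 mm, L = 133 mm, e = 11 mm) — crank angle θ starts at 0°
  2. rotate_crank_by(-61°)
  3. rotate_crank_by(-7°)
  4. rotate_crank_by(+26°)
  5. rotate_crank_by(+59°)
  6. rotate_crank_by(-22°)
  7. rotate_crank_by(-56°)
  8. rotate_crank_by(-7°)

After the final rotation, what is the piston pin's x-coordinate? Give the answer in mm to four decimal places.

set_geometry: r = 48 mm, L = 133 mm, e = 11 mm; θ ← 0°
rotate_crank_by(-61°): θ ← 0° -61° = -61°
rotate_crank_by(-7°): θ ← -61° -7° = -68°
rotate_crank_by(+26°): θ ← -68° +26° = -42°
rotate_crank_by(+59°): θ ← -42° +59° = 17°
rotate_crank_by(-22°): θ ← 17° -22° = -5°
rotate_crank_by(-56°): θ ← -5° -56° = -61°
rotate_crank_by(-7°): θ ← -61° -7° = -68°
crank pin P = (r cos θ, r sin θ) = (17.981116, -44.504825)
h = r sin θ − e = -44.504825 − 11 = -55.504825
x = r cos θ + √(L² − h²) = 17.981116 + √(17689.0 − 3080.7856) = 17.981116 + 120.864446 = 138.845563

138.8456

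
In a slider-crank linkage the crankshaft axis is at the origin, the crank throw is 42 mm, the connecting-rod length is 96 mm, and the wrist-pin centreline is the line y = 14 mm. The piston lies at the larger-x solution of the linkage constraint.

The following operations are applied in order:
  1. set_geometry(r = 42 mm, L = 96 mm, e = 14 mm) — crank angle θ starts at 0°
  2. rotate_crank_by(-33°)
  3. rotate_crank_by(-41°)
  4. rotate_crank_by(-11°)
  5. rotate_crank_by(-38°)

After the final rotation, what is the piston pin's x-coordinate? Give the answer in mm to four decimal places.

set_geometry: r = 42 mm, L = 96 mm, e = 14 mm; θ ← 0°
rotate_crank_by(-33°): θ ← 0° -33° = -33°
rotate_crank_by(-41°): θ ← -33° -41° = -74°
rotate_crank_by(-11°): θ ← -74° -11° = -85°
rotate_crank_by(-38°): θ ← -85° -38° = -123°
crank pin P = (r cos θ, r sin θ) = (-22.874839, -35.224164)
h = r sin θ − e = -35.224164 − 14 = -49.224164
x = r cos θ + √(L² − h²) = -22.874839 + √(9216.0 − 2423.0183) = -22.874839 + 82.419547 = 59.544707

59.5447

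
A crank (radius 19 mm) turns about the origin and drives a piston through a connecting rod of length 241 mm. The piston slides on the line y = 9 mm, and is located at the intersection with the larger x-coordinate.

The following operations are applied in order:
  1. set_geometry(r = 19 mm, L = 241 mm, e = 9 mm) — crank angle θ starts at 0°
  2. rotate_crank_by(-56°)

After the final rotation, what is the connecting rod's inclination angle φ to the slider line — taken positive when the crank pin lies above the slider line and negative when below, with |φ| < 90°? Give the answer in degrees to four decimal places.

-5.8949

set_geometry: r = 19 mm, L = 241 mm, e = 9 mm; θ ← 0°
rotate_crank_by(-56°): θ ← 0° -56° = -56°
crank pin P = (r cos θ, r sin θ) = (10.624665, -15.751714)
h = r sin θ − e = -15.751714 − 9 = -24.751714
sin φ = h / L = -24.751714 / 241 = -0.10270421
φ = arcsin(-0.10270421) = -5.894912°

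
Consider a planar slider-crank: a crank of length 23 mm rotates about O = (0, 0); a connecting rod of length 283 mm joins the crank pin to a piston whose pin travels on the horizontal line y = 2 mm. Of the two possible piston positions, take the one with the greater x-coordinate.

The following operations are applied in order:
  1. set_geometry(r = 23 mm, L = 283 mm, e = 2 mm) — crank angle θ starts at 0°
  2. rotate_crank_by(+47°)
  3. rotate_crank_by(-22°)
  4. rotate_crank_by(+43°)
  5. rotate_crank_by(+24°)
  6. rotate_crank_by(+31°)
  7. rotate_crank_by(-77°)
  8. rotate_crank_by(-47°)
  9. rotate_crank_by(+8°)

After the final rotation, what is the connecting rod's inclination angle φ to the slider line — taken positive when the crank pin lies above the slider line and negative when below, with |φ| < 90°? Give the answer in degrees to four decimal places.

0.1626

set_geometry: r = 23 mm, L = 283 mm, e = 2 mm; θ ← 0°
rotate_crank_by(+47°): θ ← 0° +47° = 47°
rotate_crank_by(-22°): θ ← 47° -22° = 25°
rotate_crank_by(+43°): θ ← 25° +43° = 68°
rotate_crank_by(+24°): θ ← 68° +24° = 92°
rotate_crank_by(+31°): θ ← 92° +31° = 123°
rotate_crank_by(-77°): θ ← 123° -77° = 46°
rotate_crank_by(-47°): θ ← 46° -47° = -1°
rotate_crank_by(+8°): θ ← -1° +8° = 7°
crank pin P = (r cos θ, r sin θ) = (22.828561, 2.802995)
h = r sin θ − e = 2.802995 − 2 = 0.802995
sin φ = h / L = 0.802995 / 283 = 0.00283744
φ = arcsin(0.00283744) = 0.162573°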